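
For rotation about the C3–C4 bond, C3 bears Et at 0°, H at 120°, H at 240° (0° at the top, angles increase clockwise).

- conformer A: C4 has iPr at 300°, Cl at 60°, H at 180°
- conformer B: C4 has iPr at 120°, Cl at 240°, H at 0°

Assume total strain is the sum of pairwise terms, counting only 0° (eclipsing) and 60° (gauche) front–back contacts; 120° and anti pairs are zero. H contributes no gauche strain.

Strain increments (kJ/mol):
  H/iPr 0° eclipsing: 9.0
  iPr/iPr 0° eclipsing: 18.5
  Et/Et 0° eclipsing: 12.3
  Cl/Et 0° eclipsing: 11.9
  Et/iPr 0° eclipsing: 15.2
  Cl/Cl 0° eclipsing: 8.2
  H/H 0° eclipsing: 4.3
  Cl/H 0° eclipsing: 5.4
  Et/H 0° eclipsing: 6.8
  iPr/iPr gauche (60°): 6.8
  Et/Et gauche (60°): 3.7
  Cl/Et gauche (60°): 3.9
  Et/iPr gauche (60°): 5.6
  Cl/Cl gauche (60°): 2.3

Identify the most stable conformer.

A (staggered): Et(0°)/iPr(300°) gauche 5.6; Et(0°)/Cl(60°) gauche 3.9 → 9.5 kJ/mol.
B (eclipsed): Et(0°)/H(0°) eclipsed 6.8; H(120°)/iPr(120°) eclipsed 9.0; H(240°)/Cl(240°) eclipsed 5.4 → 21.2 kJ/mol.
A has the lowest total (9.5 kJ/mol).

A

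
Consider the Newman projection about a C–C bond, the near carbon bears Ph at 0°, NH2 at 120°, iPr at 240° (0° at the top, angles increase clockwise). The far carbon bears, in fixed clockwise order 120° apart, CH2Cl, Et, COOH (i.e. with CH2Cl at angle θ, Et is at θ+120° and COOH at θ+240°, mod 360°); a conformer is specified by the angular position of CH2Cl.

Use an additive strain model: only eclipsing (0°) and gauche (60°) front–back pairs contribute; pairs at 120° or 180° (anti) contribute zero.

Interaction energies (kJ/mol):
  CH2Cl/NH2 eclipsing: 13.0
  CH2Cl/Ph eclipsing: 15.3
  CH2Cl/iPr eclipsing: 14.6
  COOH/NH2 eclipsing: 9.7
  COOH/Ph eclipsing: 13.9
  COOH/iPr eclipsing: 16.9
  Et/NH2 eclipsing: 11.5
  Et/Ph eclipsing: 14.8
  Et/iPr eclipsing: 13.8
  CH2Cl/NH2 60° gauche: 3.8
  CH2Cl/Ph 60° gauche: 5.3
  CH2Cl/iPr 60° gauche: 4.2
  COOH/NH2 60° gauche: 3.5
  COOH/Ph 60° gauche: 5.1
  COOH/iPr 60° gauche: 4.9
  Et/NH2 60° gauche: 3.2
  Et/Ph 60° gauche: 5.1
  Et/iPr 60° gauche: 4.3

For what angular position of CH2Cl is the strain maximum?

0°

CH2Cl at 0° (eclipsed): Ph–CH2Cl eclipsed, NH2–Et eclipsed, iPr–COOH eclipsed; 15.3 + 11.5 + 16.9 = 43.7 kJ/mol.
CH2Cl at 60° (staggered): Ph–CH2Cl gauche, Ph–COOH gauche, NH2–CH2Cl gauche, NH2–Et gauche, iPr–Et gauche, iPr–COOH gauche; 5.3 + 5.1 + 3.8 + 3.2 + 4.3 + 4.9 = 26.6 kJ/mol.
CH2Cl at 120° (eclipsed): Ph–COOH eclipsed, NH2–CH2Cl eclipsed, iPr–Et eclipsed; 13.9 + 13.0 + 13.8 = 40.7 kJ/mol.
CH2Cl at 180° (staggered): Ph–Et gauche, Ph–COOH gauche, NH2–CH2Cl gauche, NH2–COOH gauche, iPr–CH2Cl gauche, iPr–Et gauche; 5.1 + 5.1 + 3.8 + 3.5 + 4.2 + 4.3 = 26.0 kJ/mol.
CH2Cl at 240° (eclipsed): Ph–Et eclipsed, NH2–COOH eclipsed, iPr–CH2Cl eclipsed; 14.8 + 9.7 + 14.6 = 39.1 kJ/mol.
CH2Cl at 300° (staggered): Ph–CH2Cl gauche, Ph–Et gauche, NH2–Et gauche, NH2–COOH gauche, iPr–CH2Cl gauche, iPr–COOH gauche; 5.3 + 5.1 + 3.2 + 3.5 + 4.2 + 4.9 = 26.2 kJ/mol.
The maximum (43.7 kJ/mol) occurs with CH2Cl at 0°.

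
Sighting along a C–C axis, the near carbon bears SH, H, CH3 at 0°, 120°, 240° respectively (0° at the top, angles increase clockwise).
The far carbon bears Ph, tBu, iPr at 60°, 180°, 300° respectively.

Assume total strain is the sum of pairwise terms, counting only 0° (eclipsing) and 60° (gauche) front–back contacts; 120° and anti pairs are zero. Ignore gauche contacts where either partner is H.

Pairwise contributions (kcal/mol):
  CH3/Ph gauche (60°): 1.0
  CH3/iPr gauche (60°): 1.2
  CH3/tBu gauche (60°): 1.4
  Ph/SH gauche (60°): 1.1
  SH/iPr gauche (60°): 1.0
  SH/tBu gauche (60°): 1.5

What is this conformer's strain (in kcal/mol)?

4.7 kcal/mol

This conformer (staggered): SH–Ph gauche, SH–iPr gauche, CH3–tBu gauche, CH3–iPr gauche; 1.1 + 1.0 + 1.4 + 1.2 = 4.7 kcal/mol.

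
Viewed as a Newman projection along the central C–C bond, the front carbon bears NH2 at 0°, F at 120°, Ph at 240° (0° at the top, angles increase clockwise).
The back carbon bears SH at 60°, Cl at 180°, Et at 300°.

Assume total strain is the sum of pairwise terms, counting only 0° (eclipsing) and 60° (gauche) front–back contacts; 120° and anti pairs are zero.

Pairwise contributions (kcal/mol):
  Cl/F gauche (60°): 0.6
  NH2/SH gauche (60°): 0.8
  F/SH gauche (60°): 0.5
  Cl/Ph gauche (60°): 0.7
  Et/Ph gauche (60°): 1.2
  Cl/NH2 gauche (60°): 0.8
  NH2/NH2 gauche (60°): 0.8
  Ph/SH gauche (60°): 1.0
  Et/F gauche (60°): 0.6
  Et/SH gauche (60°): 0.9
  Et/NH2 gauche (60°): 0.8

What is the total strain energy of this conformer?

This conformer is staggered. NH2 at 0° is gauche with SH at 60° (0.8); NH2 at 0° is gauche with Et at 300° (0.8); F at 120° is gauche with SH at 60° (0.5); F at 120° is gauche with Cl at 180° (0.6); Ph at 240° is gauche with Cl at 180° (0.7); Ph at 240° is gauche with Et at 300° (1.2). Total 4.6 kcal/mol.

4.6 kcal/mol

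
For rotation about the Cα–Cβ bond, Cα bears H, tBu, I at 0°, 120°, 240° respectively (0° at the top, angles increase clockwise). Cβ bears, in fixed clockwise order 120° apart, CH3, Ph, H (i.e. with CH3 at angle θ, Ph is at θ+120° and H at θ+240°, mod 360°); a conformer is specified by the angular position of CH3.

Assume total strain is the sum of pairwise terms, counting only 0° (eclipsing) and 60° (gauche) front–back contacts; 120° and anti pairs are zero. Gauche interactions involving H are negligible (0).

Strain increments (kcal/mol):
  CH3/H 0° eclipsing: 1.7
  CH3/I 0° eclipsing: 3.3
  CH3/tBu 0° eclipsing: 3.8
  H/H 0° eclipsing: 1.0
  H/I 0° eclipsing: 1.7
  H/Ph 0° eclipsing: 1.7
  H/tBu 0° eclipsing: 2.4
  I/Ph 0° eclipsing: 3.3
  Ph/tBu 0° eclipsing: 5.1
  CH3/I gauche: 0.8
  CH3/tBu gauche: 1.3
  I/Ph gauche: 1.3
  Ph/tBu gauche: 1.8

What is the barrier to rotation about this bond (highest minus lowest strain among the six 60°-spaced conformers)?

CH3 at 0° is eclipsed. H at 0° is eclipsed with CH3 at 0° (1.7); tBu at 120° is eclipsed with Ph at 120° (5.1); I at 240° is eclipsed with H at 240° (1.7). Total 8.5 kcal/mol.
CH3 at 60° is staggered. tBu at 120° is gauche with CH3 at 60° (1.3); tBu at 120° is gauche with Ph at 180° (1.8); I at 240° is gauche with Ph at 180° (1.3). Total 4.4 kcal/mol.
CH3 at 120° is eclipsed. H at 0° is eclipsed with H at 0° (1.0); tBu at 120° is eclipsed with CH3 at 120° (3.8); I at 240° is eclipsed with Ph at 240° (3.3). Total 8.1 kcal/mol.
CH3 at 180° is staggered. tBu at 120° is gauche with CH3 at 180° (1.3); I at 240° is gauche with CH3 at 180° (0.8); I at 240° is gauche with Ph at 300° (1.3). Total 3.4 kcal/mol.
CH3 at 240° is eclipsed. H at 0° is eclipsed with Ph at 0° (1.7); tBu at 120° is eclipsed with H at 120° (2.4); I at 240° is eclipsed with CH3 at 240° (3.3). Total 7.4 kcal/mol.
CH3 at 300° is staggered. tBu at 120° is gauche with Ph at 60° (1.8); I at 240° is gauche with CH3 at 300° (0.8). Total 2.6 kcal/mol.
Max at 0° (8.5 kcal/mol), min at 300° (2.6 kcal/mol); barrier = 5.9 kcal/mol.

5.9 kcal/mol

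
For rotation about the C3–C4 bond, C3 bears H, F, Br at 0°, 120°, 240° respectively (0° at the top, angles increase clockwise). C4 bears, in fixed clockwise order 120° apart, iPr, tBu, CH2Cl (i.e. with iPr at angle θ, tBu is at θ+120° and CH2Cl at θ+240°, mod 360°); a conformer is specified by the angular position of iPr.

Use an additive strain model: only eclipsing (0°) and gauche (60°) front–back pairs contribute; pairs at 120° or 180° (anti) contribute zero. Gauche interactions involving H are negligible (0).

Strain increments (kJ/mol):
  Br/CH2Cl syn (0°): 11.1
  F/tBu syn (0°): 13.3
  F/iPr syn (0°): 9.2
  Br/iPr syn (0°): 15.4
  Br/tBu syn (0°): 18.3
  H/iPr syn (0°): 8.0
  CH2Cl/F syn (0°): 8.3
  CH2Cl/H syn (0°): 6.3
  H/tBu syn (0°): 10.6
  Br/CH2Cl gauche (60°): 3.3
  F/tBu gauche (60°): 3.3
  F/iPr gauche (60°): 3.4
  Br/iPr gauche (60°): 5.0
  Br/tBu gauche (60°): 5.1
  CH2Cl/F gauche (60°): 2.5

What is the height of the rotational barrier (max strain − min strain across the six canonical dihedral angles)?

20.2 kJ/mol

iPr at 0° is eclipsed. H at 0° is eclipsed with iPr at 0° (8.0); F at 120° is eclipsed with tBu at 120° (13.3); Br at 240° is eclipsed with CH2Cl at 240° (11.1). Total 32.4 kJ/mol.
iPr at 60° is staggered. F at 120° is gauche with iPr at 60° (3.4); F at 120° is gauche with tBu at 180° (3.3); Br at 240° is gauche with tBu at 180° (5.1); Br at 240° is gauche with CH2Cl at 300° (3.3). Total 15.1 kJ/mol.
iPr at 120° is eclipsed. H at 0° is eclipsed with CH2Cl at 0° (6.3); F at 120° is eclipsed with iPr at 120° (9.2); Br at 240° is eclipsed with tBu at 240° (18.3). Total 33.8 kJ/mol.
iPr at 180° is staggered. F at 120° is gauche with iPr at 180° (3.4); F at 120° is gauche with CH2Cl at 60° (2.5); Br at 240° is gauche with iPr at 180° (5.0); Br at 240° is gauche with tBu at 300° (5.1). Total 16.0 kJ/mol.
iPr at 240° is eclipsed. H at 0° is eclipsed with tBu at 0° (10.6); F at 120° is eclipsed with CH2Cl at 120° (8.3); Br at 240° is eclipsed with iPr at 240° (15.4). Total 34.3 kJ/mol.
iPr at 300° is staggered. F at 120° is gauche with tBu at 60° (3.3); F at 120° is gauche with CH2Cl at 180° (2.5); Br at 240° is gauche with iPr at 300° (5.0); Br at 240° is gauche with CH2Cl at 180° (3.3). Total 14.1 kJ/mol.
Max at 240° (34.3 kJ/mol), min at 300° (14.1 kJ/mol); barrier = 20.2 kJ/mol.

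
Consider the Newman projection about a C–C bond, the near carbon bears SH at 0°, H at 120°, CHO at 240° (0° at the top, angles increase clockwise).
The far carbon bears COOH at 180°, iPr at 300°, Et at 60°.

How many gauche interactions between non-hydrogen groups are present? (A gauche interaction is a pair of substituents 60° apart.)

Non-H gauche pairs: SH(0°)/iPr(300°); SH(0°)/Et(60°); CHO(240°)/COOH(180°); CHO(240°)/iPr(300°) — 4 interactions.

4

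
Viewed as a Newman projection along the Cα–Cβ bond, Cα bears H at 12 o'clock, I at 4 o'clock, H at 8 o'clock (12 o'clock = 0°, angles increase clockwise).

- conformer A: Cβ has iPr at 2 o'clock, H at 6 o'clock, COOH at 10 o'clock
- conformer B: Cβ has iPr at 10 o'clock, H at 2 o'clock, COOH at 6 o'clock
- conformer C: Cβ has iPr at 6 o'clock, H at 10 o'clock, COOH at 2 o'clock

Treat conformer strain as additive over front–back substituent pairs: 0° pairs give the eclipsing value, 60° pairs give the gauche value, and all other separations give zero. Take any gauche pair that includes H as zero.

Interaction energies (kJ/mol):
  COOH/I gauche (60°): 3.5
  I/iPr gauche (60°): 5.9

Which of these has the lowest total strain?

A (staggered): I–iPr gauche; 5.9 = 5.9 kJ/mol.
B (staggered): I–COOH gauche; 3.5 = 3.5 kJ/mol.
C (staggered): I–iPr gauche, I–COOH gauche; 5.9 + 3.5 = 9.4 kJ/mol.
B has the lowest total (3.5 kJ/mol).

B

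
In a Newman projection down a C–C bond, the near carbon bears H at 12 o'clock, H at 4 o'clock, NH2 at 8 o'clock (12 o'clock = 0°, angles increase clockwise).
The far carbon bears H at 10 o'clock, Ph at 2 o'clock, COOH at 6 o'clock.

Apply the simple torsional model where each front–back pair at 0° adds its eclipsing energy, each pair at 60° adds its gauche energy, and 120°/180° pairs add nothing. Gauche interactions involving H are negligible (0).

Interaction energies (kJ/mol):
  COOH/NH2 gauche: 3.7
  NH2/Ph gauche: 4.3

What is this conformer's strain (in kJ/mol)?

3.7 kJ/mol

This conformer (staggered): NH2(240°)/COOH(180°) gauche 3.7 → 3.7 kJ/mol.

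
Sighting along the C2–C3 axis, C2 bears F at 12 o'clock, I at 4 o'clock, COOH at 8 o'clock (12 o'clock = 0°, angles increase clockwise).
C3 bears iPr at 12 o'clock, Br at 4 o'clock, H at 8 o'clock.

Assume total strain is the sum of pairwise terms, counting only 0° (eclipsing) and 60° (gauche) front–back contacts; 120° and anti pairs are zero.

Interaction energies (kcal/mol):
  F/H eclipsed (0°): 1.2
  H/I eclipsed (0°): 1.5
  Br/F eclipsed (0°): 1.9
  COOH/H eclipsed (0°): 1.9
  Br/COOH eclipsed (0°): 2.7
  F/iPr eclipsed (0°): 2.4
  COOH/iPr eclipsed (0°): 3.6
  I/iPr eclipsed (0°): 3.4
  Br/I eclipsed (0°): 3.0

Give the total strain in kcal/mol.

7.3 kcal/mol

This conformer (eclipsed): F–iPr eclipsed, I–Br eclipsed, COOH–H eclipsed; 2.4 + 3.0 + 1.9 = 7.3 kcal/mol.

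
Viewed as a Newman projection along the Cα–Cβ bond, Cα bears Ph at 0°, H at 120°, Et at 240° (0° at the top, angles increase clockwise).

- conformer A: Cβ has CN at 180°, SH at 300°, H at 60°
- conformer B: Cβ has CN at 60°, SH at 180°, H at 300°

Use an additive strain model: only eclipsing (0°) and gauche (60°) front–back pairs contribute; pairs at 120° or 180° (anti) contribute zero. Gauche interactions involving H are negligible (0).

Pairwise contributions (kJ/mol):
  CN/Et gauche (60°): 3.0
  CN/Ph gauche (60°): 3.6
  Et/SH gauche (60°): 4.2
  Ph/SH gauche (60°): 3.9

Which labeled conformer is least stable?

A

A (staggered): Ph–SH gauche, Et–CN gauche, Et–SH gauche; 3.9 + 3.0 + 4.2 = 11.1 kJ/mol.
B (staggered): Ph–CN gauche, Et–SH gauche; 3.6 + 4.2 = 7.8 kJ/mol.
A has the highest total (11.1 kJ/mol).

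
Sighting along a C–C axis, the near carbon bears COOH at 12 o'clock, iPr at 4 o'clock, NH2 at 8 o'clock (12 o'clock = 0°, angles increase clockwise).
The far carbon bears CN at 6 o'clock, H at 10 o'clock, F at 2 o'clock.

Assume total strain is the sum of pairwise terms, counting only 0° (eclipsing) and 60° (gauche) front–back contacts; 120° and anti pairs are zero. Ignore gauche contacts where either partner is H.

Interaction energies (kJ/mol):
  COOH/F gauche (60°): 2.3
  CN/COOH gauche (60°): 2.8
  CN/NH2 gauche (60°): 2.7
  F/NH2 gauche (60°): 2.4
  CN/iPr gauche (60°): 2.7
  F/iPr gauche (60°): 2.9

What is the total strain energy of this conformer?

10.6 kJ/mol

This conformer is staggered. COOH at 0° is gauche with F at 60° (2.3); iPr at 120° is gauche with CN at 180° (2.7); iPr at 120° is gauche with F at 60° (2.9); NH2 at 240° is gauche with CN at 180° (2.7). Total 10.6 kJ/mol.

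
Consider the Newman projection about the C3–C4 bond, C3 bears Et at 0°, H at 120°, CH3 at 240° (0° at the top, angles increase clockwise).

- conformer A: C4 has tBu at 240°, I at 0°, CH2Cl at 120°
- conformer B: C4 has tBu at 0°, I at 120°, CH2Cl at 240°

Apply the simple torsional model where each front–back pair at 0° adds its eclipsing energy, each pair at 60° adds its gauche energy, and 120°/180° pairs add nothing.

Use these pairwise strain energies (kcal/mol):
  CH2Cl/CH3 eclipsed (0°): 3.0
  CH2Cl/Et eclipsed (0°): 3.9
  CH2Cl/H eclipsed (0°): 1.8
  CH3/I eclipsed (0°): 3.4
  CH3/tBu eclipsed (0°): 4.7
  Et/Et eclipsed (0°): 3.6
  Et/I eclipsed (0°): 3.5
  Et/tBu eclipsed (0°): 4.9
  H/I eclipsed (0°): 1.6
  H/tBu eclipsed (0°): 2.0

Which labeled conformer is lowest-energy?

B

A (eclipsed): Et(0°)/I(0°) eclipsed 3.5; H(120°)/CH2Cl(120°) eclipsed 1.8; CH3(240°)/tBu(240°) eclipsed 4.7 → 10.0 kcal/mol.
B (eclipsed): Et(0°)/tBu(0°) eclipsed 4.9; H(120°)/I(120°) eclipsed 1.6; CH3(240°)/CH2Cl(240°) eclipsed 3.0 → 9.5 kcal/mol.
B has the lowest total (9.5 kcal/mol).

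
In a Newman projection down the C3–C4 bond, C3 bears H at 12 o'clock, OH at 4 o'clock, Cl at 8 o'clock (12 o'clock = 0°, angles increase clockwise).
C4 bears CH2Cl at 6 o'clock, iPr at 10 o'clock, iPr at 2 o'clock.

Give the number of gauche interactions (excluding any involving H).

Non-H gauche pairs: OH(120°)/CH2Cl(180°); OH(120°)/iPr(60°); Cl(240°)/CH2Cl(180°); Cl(240°)/iPr(300°) — 4 interactions.

4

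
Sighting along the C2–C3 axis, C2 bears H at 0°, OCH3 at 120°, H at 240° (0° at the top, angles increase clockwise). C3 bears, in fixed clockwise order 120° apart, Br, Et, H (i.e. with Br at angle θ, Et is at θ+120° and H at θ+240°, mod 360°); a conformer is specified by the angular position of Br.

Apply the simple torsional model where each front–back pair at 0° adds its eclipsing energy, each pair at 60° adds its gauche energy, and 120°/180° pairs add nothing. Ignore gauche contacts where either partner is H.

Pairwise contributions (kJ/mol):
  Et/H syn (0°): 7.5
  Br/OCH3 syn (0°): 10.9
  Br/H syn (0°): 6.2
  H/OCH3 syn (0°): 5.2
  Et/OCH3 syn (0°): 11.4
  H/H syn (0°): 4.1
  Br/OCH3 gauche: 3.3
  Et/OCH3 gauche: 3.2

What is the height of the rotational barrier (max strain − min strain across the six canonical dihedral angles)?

Br at 0° (eclipsed): H(0°)/Br(0°) eclipsed 6.2; OCH3(120°)/Et(120°) eclipsed 11.4; H(240°)/H(240°) eclipsed 4.1 → 21.7 kJ/mol.
Br at 60° (staggered): OCH3(120°)/Br(60°) gauche 3.3; OCH3(120°)/Et(180°) gauche 3.2 → 6.5 kJ/mol.
Br at 120° (eclipsed): H(0°)/H(0°) eclipsed 4.1; OCH3(120°)/Br(120°) eclipsed 10.9; H(240°)/Et(240°) eclipsed 7.5 → 22.5 kJ/mol.
Br at 180° (staggered): OCH3(120°)/Br(180°) gauche 3.3 → 3.3 kJ/mol.
Br at 240° (eclipsed): H(0°)/Et(0°) eclipsed 7.5; OCH3(120°)/H(120°) eclipsed 5.2; H(240°)/Br(240°) eclipsed 6.2 → 18.9 kJ/mol.
Br at 300° (staggered): OCH3(120°)/Et(60°) gauche 3.2 → 3.2 kJ/mol.
Max at 120° (22.5 kJ/mol), min at 300° (3.2 kJ/mol); barrier = 19.3 kJ/mol.

19.3 kJ/mol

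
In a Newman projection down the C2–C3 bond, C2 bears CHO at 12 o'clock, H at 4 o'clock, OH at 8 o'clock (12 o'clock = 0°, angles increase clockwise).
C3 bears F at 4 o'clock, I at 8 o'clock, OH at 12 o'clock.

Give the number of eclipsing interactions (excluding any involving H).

2

Non-H eclipsing pairs: CHO(0°)/OH(0°); OH(240°)/I(240°) — 2 interactions.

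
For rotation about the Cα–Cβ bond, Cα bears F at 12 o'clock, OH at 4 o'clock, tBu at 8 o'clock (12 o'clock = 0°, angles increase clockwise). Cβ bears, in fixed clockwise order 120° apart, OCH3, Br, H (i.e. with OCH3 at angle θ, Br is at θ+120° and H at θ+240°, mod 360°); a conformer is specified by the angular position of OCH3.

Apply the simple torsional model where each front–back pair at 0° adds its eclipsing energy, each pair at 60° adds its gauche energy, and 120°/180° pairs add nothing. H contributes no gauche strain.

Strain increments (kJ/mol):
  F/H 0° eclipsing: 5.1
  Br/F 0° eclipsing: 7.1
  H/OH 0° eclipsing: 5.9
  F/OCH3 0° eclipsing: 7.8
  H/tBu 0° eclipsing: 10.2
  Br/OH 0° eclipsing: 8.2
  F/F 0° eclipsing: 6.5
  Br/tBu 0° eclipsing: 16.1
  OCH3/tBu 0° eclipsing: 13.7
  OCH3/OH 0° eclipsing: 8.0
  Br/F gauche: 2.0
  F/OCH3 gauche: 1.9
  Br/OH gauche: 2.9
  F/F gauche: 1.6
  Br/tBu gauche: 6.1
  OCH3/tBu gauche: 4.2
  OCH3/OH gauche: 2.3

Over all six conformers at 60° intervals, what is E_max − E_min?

OCH3 at 0° (eclipsed): F(0°)/OCH3(0°) eclipsed 7.8; OH(120°)/Br(120°) eclipsed 8.2; tBu(240°)/H(240°) eclipsed 10.2 → 26.2 kJ/mol.
OCH3 at 60° (staggered): F(0°)/OCH3(60°) gauche 1.9; OH(120°)/OCH3(60°) gauche 2.3; OH(120°)/Br(180°) gauche 2.9; tBu(240°)/Br(180°) gauche 6.1 → 13.2 kJ/mol.
OCH3 at 120° (eclipsed): F(0°)/H(0°) eclipsed 5.1; OH(120°)/OCH3(120°) eclipsed 8.0; tBu(240°)/Br(240°) eclipsed 16.1 → 29.2 kJ/mol.
OCH3 at 180° (staggered): F(0°)/Br(300°) gauche 2.0; OH(120°)/OCH3(180°) gauche 2.3; tBu(240°)/OCH3(180°) gauche 4.2; tBu(240°)/Br(300°) gauche 6.1 → 14.6 kJ/mol.
OCH3 at 240° (eclipsed): F(0°)/Br(0°) eclipsed 7.1; OH(120°)/H(120°) eclipsed 5.9; tBu(240°)/OCH3(240°) eclipsed 13.7 → 26.7 kJ/mol.
OCH3 at 300° (staggered): F(0°)/OCH3(300°) gauche 1.9; F(0°)/Br(60°) gauche 2.0; OH(120°)/Br(60°) gauche 2.9; tBu(240°)/OCH3(300°) gauche 4.2 → 11.0 kJ/mol.
Max at 120° (29.2 kJ/mol), min at 300° (11.0 kJ/mol); barrier = 18.2 kJ/mol.

18.2 kJ/mol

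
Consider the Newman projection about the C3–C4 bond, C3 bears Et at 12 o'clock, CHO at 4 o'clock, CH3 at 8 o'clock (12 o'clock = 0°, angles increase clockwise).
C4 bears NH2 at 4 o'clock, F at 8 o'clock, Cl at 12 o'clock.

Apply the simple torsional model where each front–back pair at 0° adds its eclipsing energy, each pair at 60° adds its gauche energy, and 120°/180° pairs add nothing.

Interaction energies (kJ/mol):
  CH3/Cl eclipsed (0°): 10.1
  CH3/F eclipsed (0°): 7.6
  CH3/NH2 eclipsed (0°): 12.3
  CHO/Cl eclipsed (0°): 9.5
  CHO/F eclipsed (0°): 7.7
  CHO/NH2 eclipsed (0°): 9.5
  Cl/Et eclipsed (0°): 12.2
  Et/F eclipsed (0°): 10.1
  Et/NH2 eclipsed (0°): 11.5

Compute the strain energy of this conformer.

This conformer (eclipsed): Et(0°)/Cl(0°) eclipsed 12.2; CHO(120°)/NH2(120°) eclipsed 9.5; CH3(240°)/F(240°) eclipsed 7.6 → 29.3 kJ/mol.

29.3 kJ/mol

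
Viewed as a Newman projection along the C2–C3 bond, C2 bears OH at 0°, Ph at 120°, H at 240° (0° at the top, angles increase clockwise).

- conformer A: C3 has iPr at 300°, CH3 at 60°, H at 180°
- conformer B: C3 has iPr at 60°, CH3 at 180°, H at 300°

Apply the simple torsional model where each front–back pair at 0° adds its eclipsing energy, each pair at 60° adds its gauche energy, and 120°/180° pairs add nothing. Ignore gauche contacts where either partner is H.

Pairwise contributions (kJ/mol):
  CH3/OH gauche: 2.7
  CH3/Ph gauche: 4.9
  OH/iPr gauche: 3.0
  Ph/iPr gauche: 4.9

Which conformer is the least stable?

A (staggered): OH–iPr gauche, OH–CH3 gauche, Ph–CH3 gauche; 3.0 + 2.7 + 4.9 = 10.6 kJ/mol.
B (staggered): OH–iPr gauche, Ph–iPr gauche, Ph–CH3 gauche; 3.0 + 4.9 + 4.9 = 12.8 kJ/mol.
B has the highest total (12.8 kJ/mol).

B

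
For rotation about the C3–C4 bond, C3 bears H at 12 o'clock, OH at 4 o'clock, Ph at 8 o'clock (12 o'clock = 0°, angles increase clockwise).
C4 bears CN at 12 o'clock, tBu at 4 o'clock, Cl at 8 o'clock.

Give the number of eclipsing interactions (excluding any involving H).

Non-H eclipsing pairs: OH(120°)/tBu(120°); Ph(240°)/Cl(240°) — 2 interactions.

2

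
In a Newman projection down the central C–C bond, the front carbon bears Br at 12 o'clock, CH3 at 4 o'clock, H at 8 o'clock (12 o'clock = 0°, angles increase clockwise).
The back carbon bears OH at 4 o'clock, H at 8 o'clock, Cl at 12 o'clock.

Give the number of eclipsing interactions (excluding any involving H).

Non-H eclipsing pairs: Br(0°)/Cl(0°); CH3(120°)/OH(120°) — 2 interactions.

2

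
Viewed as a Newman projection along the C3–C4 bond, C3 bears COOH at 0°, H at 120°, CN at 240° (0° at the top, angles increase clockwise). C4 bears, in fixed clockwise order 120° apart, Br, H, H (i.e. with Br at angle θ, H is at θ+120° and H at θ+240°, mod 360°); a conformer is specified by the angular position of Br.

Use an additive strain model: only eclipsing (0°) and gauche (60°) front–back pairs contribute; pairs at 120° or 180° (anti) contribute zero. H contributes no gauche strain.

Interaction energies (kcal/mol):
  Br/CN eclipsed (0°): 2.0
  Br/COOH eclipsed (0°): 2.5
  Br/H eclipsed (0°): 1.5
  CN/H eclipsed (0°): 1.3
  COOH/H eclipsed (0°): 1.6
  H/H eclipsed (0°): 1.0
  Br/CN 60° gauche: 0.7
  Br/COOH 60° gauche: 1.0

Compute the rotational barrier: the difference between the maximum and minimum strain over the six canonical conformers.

4.1 kcal/mol

Br at 0° is eclipsed. COOH at 0° is eclipsed with Br at 0° (2.5); H at 120° is eclipsed with H at 120° (1.0); CN at 240° is eclipsed with H at 240° (1.3). Total 4.8 kcal/mol.
Br at 60° is staggered. COOH at 0° is gauche with Br at 60° (1.0). Total 1.0 kcal/mol.
Br at 120° is eclipsed. COOH at 0° is eclipsed with H at 0° (1.6); H at 120° is eclipsed with Br at 120° (1.5); CN at 240° is eclipsed with H at 240° (1.3). Total 4.4 kcal/mol.
Br at 180° is staggered. CN at 240° is gauche with Br at 180° (0.7). Total 0.7 kcal/mol.
Br at 240° is eclipsed. COOH at 0° is eclipsed with H at 0° (1.6); H at 120° is eclipsed with H at 120° (1.0); CN at 240° is eclipsed with Br at 240° (2.0). Total 4.6 kcal/mol.
Br at 300° is staggered. COOH at 0° is gauche with Br at 300° (1.0); CN at 240° is gauche with Br at 300° (0.7). Total 1.7 kcal/mol.
Max at 0° (4.8 kcal/mol), min at 180° (0.7 kcal/mol); barrier = 4.1 kcal/mol.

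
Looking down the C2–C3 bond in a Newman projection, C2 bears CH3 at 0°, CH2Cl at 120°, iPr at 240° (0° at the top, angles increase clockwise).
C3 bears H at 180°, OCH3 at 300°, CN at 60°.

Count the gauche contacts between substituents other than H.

Non-H gauche pairs: CH3(0°)/OCH3(300°); CH3(0°)/CN(60°); CH2Cl(120°)/CN(60°); iPr(240°)/OCH3(300°) — 4 interactions.

4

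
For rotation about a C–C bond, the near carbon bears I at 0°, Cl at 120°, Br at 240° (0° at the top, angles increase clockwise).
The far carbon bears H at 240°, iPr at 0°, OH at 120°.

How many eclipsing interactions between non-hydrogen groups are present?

2

Non-H eclipsing pairs: I(0°)/iPr(0°); Cl(120°)/OH(120°) — 2 interactions.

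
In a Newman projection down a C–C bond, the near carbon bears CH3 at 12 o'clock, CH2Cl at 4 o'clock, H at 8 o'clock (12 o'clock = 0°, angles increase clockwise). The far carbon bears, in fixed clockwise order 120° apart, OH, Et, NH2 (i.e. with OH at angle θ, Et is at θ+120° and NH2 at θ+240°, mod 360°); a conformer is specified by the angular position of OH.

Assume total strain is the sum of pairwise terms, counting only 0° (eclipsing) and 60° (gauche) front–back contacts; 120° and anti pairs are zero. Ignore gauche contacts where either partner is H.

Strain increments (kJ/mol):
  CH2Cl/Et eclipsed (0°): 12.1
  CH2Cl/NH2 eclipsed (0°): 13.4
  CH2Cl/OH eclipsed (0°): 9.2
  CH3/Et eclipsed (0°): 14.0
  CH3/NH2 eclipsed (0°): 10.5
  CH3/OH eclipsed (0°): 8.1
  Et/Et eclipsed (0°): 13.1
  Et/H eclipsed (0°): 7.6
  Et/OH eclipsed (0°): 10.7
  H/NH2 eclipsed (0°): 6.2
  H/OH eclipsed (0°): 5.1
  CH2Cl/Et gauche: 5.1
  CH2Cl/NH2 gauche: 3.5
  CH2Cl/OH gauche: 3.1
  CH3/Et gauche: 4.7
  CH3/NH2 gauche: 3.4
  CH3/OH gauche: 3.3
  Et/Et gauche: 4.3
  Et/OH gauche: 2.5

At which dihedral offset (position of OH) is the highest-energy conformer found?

240°

OH at 0° (eclipsed): CH3(0°)/OH(0°) eclipsed 8.1; CH2Cl(120°)/Et(120°) eclipsed 12.1; H(240°)/NH2(240°) eclipsed 6.2 → 26.4 kJ/mol.
OH at 60° (staggered): CH3(0°)/OH(60°) gauche 3.3; CH3(0°)/NH2(300°) gauche 3.4; CH2Cl(120°)/OH(60°) gauche 3.1; CH2Cl(120°)/Et(180°) gauche 5.1 → 14.9 kJ/mol.
OH at 120° (eclipsed): CH3(0°)/NH2(0°) eclipsed 10.5; CH2Cl(120°)/OH(120°) eclipsed 9.2; H(240°)/Et(240°) eclipsed 7.6 → 27.3 kJ/mol.
OH at 180° (staggered): CH3(0°)/Et(300°) gauche 4.7; CH3(0°)/NH2(60°) gauche 3.4; CH2Cl(120°)/OH(180°) gauche 3.1; CH2Cl(120°)/NH2(60°) gauche 3.5 → 14.7 kJ/mol.
OH at 240° (eclipsed): CH3(0°)/Et(0°) eclipsed 14.0; CH2Cl(120°)/NH2(120°) eclipsed 13.4; H(240°)/OH(240°) eclipsed 5.1 → 32.5 kJ/mol.
OH at 300° (staggered): CH3(0°)/OH(300°) gauche 3.3; CH3(0°)/Et(60°) gauche 4.7; CH2Cl(120°)/Et(60°) gauche 5.1; CH2Cl(120°)/NH2(180°) gauche 3.5 → 16.6 kJ/mol.
The maximum (32.5 kJ/mol) occurs with OH at 240°.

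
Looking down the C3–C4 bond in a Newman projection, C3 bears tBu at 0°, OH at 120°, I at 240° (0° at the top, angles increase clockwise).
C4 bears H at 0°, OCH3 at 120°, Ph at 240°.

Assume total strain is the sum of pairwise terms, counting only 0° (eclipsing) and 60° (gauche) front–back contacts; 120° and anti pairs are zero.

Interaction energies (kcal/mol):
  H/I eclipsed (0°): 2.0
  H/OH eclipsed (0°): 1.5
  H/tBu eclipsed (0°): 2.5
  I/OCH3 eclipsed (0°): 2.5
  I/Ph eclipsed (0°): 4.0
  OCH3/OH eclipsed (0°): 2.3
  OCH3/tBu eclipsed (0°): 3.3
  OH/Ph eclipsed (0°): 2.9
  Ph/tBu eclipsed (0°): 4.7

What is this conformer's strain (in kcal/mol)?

8.8 kcal/mol

This conformer (eclipsed): tBu(0°)/H(0°) eclipsed 2.5; OH(120°)/OCH3(120°) eclipsed 2.3; I(240°)/Ph(240°) eclipsed 4.0 → 8.8 kcal/mol.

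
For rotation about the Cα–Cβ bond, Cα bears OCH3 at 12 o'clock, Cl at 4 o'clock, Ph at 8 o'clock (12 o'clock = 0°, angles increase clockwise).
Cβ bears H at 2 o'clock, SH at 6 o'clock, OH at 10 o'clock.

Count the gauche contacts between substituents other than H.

4

Non-H gauche pairs: OCH3(0°)/OH(300°); Cl(120°)/SH(180°); Ph(240°)/SH(180°); Ph(240°)/OH(300°) — 4 interactions.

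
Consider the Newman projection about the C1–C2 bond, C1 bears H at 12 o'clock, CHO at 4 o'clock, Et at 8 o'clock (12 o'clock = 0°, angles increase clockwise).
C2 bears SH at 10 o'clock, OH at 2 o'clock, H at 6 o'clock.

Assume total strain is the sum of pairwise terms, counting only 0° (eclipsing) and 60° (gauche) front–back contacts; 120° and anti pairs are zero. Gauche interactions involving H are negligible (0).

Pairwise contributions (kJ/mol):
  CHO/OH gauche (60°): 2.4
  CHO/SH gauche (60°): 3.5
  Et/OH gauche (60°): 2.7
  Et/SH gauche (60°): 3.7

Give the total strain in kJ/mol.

This conformer (staggered): CHO(120°)/OH(60°) gauche 2.4; Et(240°)/SH(300°) gauche 3.7 → 6.1 kJ/mol.

6.1 kJ/mol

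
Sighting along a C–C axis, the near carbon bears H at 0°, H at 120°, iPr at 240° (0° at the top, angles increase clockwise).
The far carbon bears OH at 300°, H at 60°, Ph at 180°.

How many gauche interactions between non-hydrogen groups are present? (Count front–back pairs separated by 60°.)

Non-H gauche pairs: iPr(240°)/OH(300°); iPr(240°)/Ph(180°) — 2 interactions.

2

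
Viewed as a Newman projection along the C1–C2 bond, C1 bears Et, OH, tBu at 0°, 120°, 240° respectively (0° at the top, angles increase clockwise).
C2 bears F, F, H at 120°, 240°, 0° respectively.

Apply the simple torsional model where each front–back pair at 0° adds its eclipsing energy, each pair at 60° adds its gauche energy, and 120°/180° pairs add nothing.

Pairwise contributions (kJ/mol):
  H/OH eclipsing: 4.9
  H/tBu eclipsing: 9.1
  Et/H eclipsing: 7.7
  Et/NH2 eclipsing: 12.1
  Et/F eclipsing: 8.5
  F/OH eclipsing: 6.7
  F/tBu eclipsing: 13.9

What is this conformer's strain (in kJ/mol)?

28.3 kJ/mol

This conformer (eclipsed): Et–H eclipsed, OH–F eclipsed, tBu–F eclipsed; 7.7 + 6.7 + 13.9 = 28.3 kJ/mol.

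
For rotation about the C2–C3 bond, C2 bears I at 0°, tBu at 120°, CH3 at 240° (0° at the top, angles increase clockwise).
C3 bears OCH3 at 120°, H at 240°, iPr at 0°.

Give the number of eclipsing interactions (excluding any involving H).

2

Non-H eclipsing pairs: I(0°)/iPr(0°); tBu(120°)/OCH3(120°) — 2 interactions.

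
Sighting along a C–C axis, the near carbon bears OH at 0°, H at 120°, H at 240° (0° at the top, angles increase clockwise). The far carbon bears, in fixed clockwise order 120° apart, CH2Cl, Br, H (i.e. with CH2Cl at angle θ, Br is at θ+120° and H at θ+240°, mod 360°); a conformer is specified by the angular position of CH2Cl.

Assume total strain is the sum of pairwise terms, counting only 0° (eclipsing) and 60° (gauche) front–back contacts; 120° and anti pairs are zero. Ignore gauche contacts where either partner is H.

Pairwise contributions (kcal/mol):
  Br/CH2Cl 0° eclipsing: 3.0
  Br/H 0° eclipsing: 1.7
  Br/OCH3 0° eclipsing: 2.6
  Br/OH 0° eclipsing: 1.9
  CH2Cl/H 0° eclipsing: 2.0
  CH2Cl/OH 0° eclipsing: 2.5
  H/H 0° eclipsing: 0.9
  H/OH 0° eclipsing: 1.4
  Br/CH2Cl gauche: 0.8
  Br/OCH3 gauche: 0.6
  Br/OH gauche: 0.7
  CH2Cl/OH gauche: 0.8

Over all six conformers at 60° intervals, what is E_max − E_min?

4.4 kcal/mol

CH2Cl at 0° (eclipsed): OH–CH2Cl eclipsed, H–Br eclipsed, H–H eclipsed; 2.5 + 1.7 + 0.9 = 5.1 kcal/mol.
CH2Cl at 60° (staggered): OH–CH2Cl gauche; 0.8 = 0.8 kcal/mol.
CH2Cl at 120° (eclipsed): OH–H eclipsed, H–CH2Cl eclipsed, H–Br eclipsed; 1.4 + 2.0 + 1.7 = 5.1 kcal/mol.
CH2Cl at 180° (staggered): OH–Br gauche; 0.7 = 0.7 kcal/mol.
CH2Cl at 240° (eclipsed): OH–Br eclipsed, H–H eclipsed, H–CH2Cl eclipsed; 1.9 + 0.9 + 2.0 = 4.8 kcal/mol.
CH2Cl at 300° (staggered): OH–CH2Cl gauche, OH–Br gauche; 0.8 + 0.7 = 1.5 kcal/mol.
Max at 0° (5.1 kcal/mol), min at 180° (0.7 kcal/mol); barrier = 4.4 kcal/mol.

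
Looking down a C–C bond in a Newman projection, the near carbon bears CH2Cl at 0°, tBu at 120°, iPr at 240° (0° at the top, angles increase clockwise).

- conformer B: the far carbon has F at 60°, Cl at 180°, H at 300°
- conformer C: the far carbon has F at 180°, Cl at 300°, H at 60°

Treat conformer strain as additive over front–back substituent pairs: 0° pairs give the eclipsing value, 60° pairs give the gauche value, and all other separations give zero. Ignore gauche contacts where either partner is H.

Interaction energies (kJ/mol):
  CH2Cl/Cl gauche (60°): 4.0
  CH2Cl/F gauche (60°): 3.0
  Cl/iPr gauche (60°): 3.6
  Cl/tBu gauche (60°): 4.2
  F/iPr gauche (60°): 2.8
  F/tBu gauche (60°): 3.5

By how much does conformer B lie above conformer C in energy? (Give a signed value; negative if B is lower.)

+0.4 kJ/mol

B (staggered): CH2Cl–F gauche, tBu–F gauche, tBu–Cl gauche, iPr–Cl gauche; 3.0 + 3.5 + 4.2 + 3.6 = 14.3 kJ/mol.
C (staggered): CH2Cl–Cl gauche, tBu–F gauche, iPr–F gauche, iPr–Cl gauche; 4.0 + 3.5 + 2.8 + 3.6 = 13.9 kJ/mol.
E(B) − E(C) = 14.3 − 13.9 = +0.4 kJ/mol.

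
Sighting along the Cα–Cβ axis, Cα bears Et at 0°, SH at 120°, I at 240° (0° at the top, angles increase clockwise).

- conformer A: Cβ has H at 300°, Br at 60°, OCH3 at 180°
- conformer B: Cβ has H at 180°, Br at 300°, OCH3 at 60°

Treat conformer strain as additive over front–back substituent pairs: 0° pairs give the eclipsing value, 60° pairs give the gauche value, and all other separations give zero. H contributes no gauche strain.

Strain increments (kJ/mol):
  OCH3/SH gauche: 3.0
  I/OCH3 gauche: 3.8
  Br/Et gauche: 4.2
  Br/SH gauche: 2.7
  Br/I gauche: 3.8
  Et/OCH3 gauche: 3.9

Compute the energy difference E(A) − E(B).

-1.2 kJ/mol

A (staggered): Et–Br gauche, SH–Br gauche, SH–OCH3 gauche, I–OCH3 gauche; 4.2 + 2.7 + 3.0 + 3.8 = 13.7 kJ/mol.
B (staggered): Et–Br gauche, Et–OCH3 gauche, SH–OCH3 gauche, I–Br gauche; 4.2 + 3.9 + 3.0 + 3.8 = 14.9 kJ/mol.
E(A) − E(B) = 13.7 − 14.9 = -1.2 kJ/mol.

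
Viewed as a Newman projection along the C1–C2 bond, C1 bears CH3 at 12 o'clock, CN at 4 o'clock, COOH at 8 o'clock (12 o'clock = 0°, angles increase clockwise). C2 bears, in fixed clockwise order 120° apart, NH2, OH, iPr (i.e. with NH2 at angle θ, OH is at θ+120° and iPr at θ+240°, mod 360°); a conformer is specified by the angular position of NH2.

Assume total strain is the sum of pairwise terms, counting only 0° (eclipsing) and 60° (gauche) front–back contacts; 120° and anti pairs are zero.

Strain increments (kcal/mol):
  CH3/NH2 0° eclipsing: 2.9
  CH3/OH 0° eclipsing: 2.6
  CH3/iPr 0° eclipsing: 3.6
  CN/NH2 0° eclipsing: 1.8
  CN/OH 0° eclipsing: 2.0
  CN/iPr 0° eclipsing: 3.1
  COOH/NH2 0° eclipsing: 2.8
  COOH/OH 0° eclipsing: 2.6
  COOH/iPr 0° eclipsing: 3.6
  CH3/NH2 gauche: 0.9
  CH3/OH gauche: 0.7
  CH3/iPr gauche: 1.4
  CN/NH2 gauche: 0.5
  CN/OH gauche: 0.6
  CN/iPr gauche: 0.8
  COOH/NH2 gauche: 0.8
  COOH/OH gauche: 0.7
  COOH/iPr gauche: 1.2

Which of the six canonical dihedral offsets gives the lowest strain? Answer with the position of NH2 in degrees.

180°

NH2 at 0° (eclipsed): CH3(0°)/NH2(0°) eclipsed 2.9; CN(120°)/OH(120°) eclipsed 2.0; COOH(240°)/iPr(240°) eclipsed 3.6 → 8.5 kcal/mol.
NH2 at 60° (staggered): CH3(0°)/NH2(60°) gauche 0.9; CH3(0°)/iPr(300°) gauche 1.4; CN(120°)/NH2(60°) gauche 0.5; CN(120°)/OH(180°) gauche 0.6; COOH(240°)/OH(180°) gauche 0.7; COOH(240°)/iPr(300°) gauche 1.2 → 5.3 kcal/mol.
NH2 at 120° (eclipsed): CH3(0°)/iPr(0°) eclipsed 3.6; CN(120°)/NH2(120°) eclipsed 1.8; COOH(240°)/OH(240°) eclipsed 2.6 → 8.0 kcal/mol.
NH2 at 180° (staggered): CH3(0°)/OH(300°) gauche 0.7; CH3(0°)/iPr(60°) gauche 1.4; CN(120°)/NH2(180°) gauche 0.5; CN(120°)/iPr(60°) gauche 0.8; COOH(240°)/NH2(180°) gauche 0.8; COOH(240°)/OH(300°) gauche 0.7 → 4.9 kcal/mol.
NH2 at 240° (eclipsed): CH3(0°)/OH(0°) eclipsed 2.6; CN(120°)/iPr(120°) eclipsed 3.1; COOH(240°)/NH2(240°) eclipsed 2.8 → 8.5 kcal/mol.
NH2 at 300° (staggered): CH3(0°)/NH2(300°) gauche 0.9; CH3(0°)/OH(60°) gauche 0.7; CN(120°)/OH(60°) gauche 0.6; CN(120°)/iPr(180°) gauche 0.8; COOH(240°)/NH2(300°) gauche 0.8; COOH(240°)/iPr(180°) gauche 1.2 → 5.0 kcal/mol.
The minimum (4.9 kcal/mol) occurs with NH2 at 180°.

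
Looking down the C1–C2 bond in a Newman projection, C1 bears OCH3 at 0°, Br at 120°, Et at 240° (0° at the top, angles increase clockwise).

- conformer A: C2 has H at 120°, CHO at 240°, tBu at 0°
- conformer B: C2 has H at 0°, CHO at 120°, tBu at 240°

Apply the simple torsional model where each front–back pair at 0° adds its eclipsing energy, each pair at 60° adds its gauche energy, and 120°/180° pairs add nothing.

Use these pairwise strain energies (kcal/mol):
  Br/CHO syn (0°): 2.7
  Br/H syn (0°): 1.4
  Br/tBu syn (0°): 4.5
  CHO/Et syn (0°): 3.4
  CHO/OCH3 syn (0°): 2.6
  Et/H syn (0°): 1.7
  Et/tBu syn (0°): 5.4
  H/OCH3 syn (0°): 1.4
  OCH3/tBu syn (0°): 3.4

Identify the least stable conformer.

B

A (eclipsed): OCH3(0°)/tBu(0°) eclipsed 3.4; Br(120°)/H(120°) eclipsed 1.4; Et(240°)/CHO(240°) eclipsed 3.4 → 8.2 kcal/mol.
B (eclipsed): OCH3(0°)/H(0°) eclipsed 1.4; Br(120°)/CHO(120°) eclipsed 2.7; Et(240°)/tBu(240°) eclipsed 5.4 → 9.5 kcal/mol.
B has the highest total (9.5 kcal/mol).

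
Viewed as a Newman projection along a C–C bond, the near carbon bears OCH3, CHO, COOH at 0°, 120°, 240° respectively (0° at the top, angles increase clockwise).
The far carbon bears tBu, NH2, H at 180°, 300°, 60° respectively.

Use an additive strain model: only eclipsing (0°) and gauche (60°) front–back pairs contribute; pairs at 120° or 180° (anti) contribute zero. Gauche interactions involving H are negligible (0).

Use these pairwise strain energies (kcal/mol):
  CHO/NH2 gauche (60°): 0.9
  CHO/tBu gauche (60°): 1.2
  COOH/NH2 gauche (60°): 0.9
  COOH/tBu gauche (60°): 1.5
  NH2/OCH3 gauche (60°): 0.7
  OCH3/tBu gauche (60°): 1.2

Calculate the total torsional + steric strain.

4.3 kcal/mol

This conformer (staggered): OCH3–NH2 gauche, CHO–tBu gauche, COOH–tBu gauche, COOH–NH2 gauche; 0.7 + 1.2 + 1.5 + 0.9 = 4.3 kcal/mol.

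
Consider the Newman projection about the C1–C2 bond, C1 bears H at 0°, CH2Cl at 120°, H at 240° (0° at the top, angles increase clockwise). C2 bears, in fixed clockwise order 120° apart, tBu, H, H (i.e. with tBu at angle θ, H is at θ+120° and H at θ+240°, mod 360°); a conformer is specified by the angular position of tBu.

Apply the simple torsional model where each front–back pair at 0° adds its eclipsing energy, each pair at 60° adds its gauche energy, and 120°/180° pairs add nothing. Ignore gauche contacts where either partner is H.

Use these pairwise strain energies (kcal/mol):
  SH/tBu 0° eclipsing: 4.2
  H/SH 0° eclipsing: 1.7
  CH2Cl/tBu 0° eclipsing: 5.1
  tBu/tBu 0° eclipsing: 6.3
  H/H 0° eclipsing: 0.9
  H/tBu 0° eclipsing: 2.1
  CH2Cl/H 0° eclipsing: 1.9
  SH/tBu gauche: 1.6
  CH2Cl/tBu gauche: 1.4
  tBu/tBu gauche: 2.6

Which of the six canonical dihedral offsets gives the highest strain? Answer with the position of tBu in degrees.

120°

tBu at 0° (eclipsed): H(0°)/tBu(0°) eclipsed 2.1; CH2Cl(120°)/H(120°) eclipsed 1.9; H(240°)/H(240°) eclipsed 0.9 → 4.9 kcal/mol.
tBu at 60° (staggered): CH2Cl(120°)/tBu(60°) gauche 1.4 → 1.4 kcal/mol.
tBu at 120° (eclipsed): H(0°)/H(0°) eclipsed 0.9; CH2Cl(120°)/tBu(120°) eclipsed 5.1; H(240°)/H(240°) eclipsed 0.9 → 6.9 kcal/mol.
tBu at 180° (staggered): CH2Cl(120°)/tBu(180°) gauche 1.4 → 1.4 kcal/mol.
tBu at 240° (eclipsed): H(0°)/H(0°) eclipsed 0.9; CH2Cl(120°)/H(120°) eclipsed 1.9; H(240°)/tBu(240°) eclipsed 2.1 → 4.9 kcal/mol.
tBu at 300° (staggered): no non-H gauche contacts → 0.0 kcal/mol.
The maximum (6.9 kcal/mol) occurs with tBu at 120°.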